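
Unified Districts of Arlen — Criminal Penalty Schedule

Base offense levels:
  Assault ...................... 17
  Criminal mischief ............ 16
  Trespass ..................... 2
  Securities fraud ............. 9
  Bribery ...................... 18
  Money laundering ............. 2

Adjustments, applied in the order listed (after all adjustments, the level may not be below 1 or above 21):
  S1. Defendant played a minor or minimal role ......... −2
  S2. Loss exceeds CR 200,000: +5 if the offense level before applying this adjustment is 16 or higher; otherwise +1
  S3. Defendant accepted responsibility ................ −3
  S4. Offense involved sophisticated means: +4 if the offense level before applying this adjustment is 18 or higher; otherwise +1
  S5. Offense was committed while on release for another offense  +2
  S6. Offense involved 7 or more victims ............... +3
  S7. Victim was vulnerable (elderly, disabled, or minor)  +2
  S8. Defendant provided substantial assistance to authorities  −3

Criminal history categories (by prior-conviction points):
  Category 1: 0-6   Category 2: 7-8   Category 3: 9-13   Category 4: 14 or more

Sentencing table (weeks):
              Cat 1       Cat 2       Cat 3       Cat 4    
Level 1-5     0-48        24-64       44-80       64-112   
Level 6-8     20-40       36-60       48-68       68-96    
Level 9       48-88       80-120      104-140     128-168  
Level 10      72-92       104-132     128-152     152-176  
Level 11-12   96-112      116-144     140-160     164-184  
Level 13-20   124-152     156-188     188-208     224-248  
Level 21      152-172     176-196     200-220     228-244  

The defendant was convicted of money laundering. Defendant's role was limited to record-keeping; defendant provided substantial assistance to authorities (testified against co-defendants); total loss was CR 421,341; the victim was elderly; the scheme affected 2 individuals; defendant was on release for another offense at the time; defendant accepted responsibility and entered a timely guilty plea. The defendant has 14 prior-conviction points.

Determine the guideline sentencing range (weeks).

64-112 weeks

Base offense level for money laundering: 2.
S1 applies: 2 − 2 = 0.
S2 applies (level before this adjustment is 0 < 16, so +1): 0 + 1 = 1.
S3 applies: 1 − 3 = -2.
S5 applies: -2 + 2 = 0.
S6 does not apply.
S7 applies: 0 + 2 = 2.
S8 applies: 2 − 3 = -1.
Level -1 is below the minimum of 1; floored at 1.
Final offense level: 1.
Criminal history: 14 prior points → Category 4 (14+).
Level 1 falls in the 1-5 band.
Grid: Level 1-5 × Category 4 = 64-112 weeks.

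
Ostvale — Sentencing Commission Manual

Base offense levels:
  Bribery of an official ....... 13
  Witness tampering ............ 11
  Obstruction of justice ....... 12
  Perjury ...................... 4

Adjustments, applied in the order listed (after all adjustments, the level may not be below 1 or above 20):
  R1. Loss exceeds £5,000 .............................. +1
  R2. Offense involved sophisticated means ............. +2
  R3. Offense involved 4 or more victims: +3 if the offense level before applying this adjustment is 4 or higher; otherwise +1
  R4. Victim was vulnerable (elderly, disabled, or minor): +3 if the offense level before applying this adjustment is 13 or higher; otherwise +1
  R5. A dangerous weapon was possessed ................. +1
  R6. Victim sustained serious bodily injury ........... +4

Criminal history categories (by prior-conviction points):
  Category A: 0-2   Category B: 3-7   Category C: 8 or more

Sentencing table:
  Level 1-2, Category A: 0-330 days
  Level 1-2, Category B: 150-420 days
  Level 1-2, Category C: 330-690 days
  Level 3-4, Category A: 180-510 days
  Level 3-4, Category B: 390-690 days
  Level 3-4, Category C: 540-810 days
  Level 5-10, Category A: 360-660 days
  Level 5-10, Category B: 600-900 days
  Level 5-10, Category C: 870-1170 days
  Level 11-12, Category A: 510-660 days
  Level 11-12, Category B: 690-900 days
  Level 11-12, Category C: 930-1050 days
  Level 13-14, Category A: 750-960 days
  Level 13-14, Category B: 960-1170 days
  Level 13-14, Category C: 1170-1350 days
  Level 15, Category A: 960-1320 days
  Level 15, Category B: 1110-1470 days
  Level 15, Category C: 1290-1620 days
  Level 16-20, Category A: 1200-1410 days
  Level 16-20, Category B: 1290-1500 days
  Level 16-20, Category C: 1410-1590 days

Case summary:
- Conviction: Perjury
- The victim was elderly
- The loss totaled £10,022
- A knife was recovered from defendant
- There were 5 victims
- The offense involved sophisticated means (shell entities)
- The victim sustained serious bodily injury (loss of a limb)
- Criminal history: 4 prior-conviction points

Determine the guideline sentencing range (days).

1290-1500 days

Base offense level for perjury: 4.
R1 applies: 4 + 1 = 5.
R2 applies: 5 + 2 = 7.
R3 applies (level before this adjustment is 7 ≥ 4, so +3): 7 + 3 = 10.
R4 applies (level before this adjustment is 10 < 13, so +1): 10 + 1 = 11.
R5 applies: 11 + 1 = 12.
R6 applies: 12 + 4 = 16.
Final offense level: 16.
Criminal history: 4 prior points → Category B (3-7).
Level 16 falls in the 16-20 band.
Grid: Level 16-20 × Category B = 1290-1500 days.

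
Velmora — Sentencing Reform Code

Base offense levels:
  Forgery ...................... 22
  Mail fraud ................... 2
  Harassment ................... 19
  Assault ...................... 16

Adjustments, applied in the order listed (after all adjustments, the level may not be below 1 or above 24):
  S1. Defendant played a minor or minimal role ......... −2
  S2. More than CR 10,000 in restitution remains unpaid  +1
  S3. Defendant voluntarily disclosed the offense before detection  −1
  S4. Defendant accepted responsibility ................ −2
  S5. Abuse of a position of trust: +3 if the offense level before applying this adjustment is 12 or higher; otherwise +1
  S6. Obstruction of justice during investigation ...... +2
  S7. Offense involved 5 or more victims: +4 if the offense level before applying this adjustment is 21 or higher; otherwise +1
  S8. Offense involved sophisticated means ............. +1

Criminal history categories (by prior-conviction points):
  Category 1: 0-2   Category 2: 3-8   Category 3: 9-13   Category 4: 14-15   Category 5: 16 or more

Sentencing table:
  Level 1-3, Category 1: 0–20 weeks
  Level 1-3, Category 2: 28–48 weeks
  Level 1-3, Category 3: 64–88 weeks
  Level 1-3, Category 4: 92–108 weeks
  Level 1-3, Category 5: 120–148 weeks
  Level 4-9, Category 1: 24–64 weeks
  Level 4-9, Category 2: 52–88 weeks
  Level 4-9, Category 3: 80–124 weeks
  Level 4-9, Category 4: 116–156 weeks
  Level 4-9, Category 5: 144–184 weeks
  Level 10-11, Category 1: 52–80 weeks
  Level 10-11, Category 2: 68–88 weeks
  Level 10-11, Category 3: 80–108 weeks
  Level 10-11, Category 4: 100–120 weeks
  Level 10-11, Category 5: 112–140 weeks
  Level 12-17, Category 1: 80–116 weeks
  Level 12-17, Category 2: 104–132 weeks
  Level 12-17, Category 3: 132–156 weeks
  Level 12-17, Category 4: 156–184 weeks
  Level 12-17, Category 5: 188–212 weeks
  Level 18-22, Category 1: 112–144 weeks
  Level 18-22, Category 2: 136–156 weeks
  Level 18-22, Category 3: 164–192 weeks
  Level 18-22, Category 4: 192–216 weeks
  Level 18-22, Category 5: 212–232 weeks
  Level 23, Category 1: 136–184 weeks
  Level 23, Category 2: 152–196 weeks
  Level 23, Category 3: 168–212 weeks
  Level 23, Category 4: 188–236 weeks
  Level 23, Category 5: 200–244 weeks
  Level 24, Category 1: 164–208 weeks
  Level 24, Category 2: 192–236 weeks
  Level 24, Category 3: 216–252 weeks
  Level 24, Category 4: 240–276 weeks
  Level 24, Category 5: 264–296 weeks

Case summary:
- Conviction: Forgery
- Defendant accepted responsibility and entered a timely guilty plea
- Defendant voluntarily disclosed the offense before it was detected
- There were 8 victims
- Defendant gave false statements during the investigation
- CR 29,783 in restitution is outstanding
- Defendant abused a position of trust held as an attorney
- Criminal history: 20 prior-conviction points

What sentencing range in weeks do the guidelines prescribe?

Base offense level for forgery: 22.
S2 applies: 22 + 1 = 23.
S3 applies: 23 − 1 = 22.
S4 applies: 22 − 2 = 20.
S5 applies (level before this adjustment is 20 ≥ 12, so +3): 20 + 3 = 23.
S6 applies: 23 + 2 = 25.
S7 applies (level before this adjustment is 25 ≥ 21, so +4): 25 + 4 = 29.
S8 does not apply.
Level 29 exceeds the maximum of 24; capped at 24.
Final offense level: 24.
Criminal history: 20 prior points → Category 5 (16+).
Level 24 falls in the 24 band.
Grid: Level 24 × Category 5 = 264-296 weeks.

264-296 weeks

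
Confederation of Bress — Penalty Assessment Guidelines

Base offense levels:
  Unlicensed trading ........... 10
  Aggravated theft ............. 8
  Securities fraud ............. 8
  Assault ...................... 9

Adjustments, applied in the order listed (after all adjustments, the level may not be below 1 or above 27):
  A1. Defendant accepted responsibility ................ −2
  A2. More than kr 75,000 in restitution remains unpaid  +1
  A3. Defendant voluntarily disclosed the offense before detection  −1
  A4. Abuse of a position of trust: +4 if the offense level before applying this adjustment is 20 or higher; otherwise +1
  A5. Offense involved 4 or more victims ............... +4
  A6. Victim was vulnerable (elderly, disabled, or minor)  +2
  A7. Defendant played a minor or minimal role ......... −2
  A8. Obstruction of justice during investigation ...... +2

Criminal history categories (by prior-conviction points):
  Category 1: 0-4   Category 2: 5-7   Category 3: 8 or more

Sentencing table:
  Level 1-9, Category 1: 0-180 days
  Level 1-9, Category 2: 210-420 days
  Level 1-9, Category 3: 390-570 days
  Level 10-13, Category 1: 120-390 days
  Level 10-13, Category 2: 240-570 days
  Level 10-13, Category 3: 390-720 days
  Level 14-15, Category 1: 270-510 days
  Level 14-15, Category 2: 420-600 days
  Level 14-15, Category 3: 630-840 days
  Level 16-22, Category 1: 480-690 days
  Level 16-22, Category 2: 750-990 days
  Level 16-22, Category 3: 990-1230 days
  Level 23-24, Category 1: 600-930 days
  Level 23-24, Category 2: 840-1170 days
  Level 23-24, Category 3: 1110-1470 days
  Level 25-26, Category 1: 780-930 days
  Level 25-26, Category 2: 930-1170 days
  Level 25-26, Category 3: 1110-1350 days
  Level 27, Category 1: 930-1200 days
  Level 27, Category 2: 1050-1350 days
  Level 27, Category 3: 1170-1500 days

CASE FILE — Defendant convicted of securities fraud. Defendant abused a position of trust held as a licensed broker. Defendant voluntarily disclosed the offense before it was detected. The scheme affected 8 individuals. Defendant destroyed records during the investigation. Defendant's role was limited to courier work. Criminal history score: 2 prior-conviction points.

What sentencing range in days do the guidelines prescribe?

Base offense level for securities fraud: 8.
A1 does not apply.
A2 does not apply.
A3 applies: 8 − 1 = 7.
A4 applies (level before this adjustment is 7 < 20, so +1): 7 + 1 = 8.
A5 applies: 8 + 4 = 12.
A6 does not apply.
A7 applies: 12 − 2 = 10.
A8 applies: 10 + 2 = 12.
Final offense level: 12.
Criminal history: 2 prior points → Category 1 (0-4).
Level 12 falls in the 10-13 band.
Grid: Level 10-13 × Category 1 = 120-390 days.

120-390 days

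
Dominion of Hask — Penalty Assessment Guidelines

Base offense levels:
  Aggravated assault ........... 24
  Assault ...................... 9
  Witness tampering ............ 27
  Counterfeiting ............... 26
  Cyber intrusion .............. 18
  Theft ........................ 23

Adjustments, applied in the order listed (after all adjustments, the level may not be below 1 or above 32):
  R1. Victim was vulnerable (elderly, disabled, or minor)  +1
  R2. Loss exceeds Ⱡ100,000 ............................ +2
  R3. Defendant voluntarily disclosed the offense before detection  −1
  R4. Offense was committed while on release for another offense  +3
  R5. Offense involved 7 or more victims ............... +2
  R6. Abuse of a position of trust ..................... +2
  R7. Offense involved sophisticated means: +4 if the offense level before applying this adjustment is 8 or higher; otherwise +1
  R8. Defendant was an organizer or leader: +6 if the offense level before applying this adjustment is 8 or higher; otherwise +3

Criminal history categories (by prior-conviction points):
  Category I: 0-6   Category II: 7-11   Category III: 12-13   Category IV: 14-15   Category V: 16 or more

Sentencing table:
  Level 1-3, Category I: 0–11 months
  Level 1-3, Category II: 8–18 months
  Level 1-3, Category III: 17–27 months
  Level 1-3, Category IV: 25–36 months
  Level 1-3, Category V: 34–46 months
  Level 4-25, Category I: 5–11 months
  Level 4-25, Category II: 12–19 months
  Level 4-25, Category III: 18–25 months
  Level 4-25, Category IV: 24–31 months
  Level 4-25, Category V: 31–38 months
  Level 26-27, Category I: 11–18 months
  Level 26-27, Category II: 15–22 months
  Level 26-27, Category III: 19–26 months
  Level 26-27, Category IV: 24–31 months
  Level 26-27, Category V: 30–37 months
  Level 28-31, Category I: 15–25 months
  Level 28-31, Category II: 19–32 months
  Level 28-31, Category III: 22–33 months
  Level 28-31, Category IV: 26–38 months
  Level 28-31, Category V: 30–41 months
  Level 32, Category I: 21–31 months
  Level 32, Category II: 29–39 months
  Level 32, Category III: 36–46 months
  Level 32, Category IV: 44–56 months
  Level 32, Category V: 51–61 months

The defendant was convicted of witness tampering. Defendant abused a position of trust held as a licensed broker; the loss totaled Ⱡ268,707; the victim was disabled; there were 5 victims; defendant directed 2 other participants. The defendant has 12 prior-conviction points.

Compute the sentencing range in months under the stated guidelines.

Base offense level for witness tampering: 27.
R1 applies: 27 + 1 = 28.
R2 applies: 28 + 2 = 30.
R3 does not apply.
R6 applies: 30 + 2 = 32.
R8 applies (level before this adjustment is 32 ≥ 8, so +6): 32 + 6 = 38.
Level 38 exceeds the maximum of 32; capped at 32.
Final offense level: 32.
Criminal history: 12 prior points → Category III (12-13).
Level 32 falls in the 32 band.
Grid: Level 32 × Category III = 36-46 months.

36-46 months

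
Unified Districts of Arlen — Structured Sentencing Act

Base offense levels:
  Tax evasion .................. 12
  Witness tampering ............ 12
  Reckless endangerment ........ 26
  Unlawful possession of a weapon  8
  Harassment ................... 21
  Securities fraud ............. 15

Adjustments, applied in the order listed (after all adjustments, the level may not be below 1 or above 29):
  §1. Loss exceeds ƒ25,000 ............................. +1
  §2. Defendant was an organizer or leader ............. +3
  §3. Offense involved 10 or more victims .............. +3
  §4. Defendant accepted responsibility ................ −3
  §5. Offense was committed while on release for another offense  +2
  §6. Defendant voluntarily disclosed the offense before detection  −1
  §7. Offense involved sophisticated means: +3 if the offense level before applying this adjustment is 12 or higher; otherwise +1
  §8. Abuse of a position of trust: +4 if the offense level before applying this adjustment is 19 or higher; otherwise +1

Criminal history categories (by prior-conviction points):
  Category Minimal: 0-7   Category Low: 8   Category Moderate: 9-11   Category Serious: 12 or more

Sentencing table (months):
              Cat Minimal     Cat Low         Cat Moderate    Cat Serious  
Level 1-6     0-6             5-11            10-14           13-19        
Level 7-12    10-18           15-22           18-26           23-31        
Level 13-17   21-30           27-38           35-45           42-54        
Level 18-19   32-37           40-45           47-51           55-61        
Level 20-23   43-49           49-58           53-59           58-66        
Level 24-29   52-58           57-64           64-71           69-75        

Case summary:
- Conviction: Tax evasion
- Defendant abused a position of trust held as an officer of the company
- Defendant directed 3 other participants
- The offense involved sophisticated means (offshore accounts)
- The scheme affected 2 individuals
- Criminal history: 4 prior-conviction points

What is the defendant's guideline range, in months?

32-37 months

Base offense level for tax evasion: 12.
§1 does not apply.
§2 applies: 12 + 3 = 15.
§3 does not apply.
§5 does not apply.
§7 applies (level before this adjustment is 15 ≥ 12, so +3): 15 + 3 = 18.
§8 applies (level before this adjustment is 18 < 19, so +1): 18 + 1 = 19.
Final offense level: 19.
Criminal history: 4 prior points → Category Minimal (0-7).
Level 19 falls in the 18-19 band.
Grid: Level 18-19 × Category Minimal = 32-37 months.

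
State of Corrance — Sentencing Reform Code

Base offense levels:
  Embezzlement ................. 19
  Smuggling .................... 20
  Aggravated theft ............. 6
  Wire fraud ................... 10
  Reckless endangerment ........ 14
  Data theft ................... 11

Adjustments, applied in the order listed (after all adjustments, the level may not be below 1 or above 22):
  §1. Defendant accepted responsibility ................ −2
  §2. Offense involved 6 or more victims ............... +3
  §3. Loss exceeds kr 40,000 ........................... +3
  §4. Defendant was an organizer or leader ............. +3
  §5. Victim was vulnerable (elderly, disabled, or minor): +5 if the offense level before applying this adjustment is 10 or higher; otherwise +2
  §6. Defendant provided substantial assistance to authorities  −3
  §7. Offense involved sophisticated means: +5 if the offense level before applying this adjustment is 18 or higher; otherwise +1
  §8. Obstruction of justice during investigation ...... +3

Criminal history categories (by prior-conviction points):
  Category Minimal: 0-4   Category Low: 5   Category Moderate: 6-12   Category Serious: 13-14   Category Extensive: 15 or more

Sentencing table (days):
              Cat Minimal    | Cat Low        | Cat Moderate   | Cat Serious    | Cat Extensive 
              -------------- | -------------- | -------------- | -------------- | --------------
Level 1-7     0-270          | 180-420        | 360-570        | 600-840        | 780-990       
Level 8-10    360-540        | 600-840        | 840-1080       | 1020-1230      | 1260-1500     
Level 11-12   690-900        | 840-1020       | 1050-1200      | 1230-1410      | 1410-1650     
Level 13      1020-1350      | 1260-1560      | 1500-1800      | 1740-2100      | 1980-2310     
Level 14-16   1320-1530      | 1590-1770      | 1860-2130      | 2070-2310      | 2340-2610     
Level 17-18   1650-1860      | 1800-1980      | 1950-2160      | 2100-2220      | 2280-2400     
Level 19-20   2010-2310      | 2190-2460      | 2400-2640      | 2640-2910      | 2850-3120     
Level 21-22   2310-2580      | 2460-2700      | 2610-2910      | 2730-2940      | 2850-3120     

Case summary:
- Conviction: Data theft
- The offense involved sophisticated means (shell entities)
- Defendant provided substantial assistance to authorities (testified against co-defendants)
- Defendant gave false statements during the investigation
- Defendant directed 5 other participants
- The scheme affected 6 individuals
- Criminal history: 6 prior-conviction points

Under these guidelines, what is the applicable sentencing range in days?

Base offense level for data theft: 11.
§2 applies: 11 + 3 = 14.
§4 applies: 14 + 3 = 17.
§5 does not apply.
§6 applies: 17 − 3 = 14.
§7 applies (level before this adjustment is 14 < 18, so +1): 14 + 1 = 15.
§8 applies: 15 + 3 = 18.
Final offense level: 18.
Criminal history: 6 prior points → Category Moderate (6-12).
Level 18 falls in the 17-18 band.
Grid: Level 17-18 × Category Moderate = 1950-2160 days.

1950-2160 days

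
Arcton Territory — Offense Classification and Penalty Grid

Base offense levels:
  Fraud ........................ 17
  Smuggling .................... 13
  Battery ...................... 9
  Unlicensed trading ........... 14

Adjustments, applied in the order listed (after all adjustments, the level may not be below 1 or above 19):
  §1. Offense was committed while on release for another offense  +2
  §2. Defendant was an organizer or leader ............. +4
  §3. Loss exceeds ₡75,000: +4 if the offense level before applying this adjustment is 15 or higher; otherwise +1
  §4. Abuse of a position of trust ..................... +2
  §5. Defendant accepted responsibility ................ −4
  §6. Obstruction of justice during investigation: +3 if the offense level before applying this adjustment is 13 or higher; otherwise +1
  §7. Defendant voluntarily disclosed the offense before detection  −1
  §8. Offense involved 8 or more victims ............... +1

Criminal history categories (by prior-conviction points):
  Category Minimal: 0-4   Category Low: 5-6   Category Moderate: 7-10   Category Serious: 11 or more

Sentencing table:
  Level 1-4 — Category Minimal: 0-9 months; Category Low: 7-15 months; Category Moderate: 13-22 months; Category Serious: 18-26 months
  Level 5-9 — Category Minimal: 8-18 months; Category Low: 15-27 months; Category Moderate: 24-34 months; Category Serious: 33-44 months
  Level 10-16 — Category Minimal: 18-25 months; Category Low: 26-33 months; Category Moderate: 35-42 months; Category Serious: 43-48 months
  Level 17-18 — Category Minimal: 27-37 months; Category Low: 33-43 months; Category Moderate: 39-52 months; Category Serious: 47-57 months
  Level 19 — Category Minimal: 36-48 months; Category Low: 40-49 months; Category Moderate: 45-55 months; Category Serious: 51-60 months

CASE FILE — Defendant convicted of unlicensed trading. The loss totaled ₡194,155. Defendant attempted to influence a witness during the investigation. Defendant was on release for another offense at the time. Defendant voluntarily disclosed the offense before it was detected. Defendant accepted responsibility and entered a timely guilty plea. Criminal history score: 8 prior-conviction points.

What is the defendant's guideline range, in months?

39-52 months

Base offense level for unlicensed trading: 14.
§1 applies: 14 + 2 = 16.
§3 applies (level before this adjustment is 16 ≥ 15, so +4): 16 + 4 = 20.
§5 applies: 20 − 4 = 16.
§6 applies (level before this adjustment is 16 ≥ 13, so +3): 16 + 3 = 19.
§7 applies: 19 − 1 = 18.
§8 does not apply.
Final offense level: 18.
Criminal history: 8 prior points → Category Moderate (7-10).
Level 18 falls in the 17-18 band.
Grid: Level 17-18 × Category Moderate = 39-52 months.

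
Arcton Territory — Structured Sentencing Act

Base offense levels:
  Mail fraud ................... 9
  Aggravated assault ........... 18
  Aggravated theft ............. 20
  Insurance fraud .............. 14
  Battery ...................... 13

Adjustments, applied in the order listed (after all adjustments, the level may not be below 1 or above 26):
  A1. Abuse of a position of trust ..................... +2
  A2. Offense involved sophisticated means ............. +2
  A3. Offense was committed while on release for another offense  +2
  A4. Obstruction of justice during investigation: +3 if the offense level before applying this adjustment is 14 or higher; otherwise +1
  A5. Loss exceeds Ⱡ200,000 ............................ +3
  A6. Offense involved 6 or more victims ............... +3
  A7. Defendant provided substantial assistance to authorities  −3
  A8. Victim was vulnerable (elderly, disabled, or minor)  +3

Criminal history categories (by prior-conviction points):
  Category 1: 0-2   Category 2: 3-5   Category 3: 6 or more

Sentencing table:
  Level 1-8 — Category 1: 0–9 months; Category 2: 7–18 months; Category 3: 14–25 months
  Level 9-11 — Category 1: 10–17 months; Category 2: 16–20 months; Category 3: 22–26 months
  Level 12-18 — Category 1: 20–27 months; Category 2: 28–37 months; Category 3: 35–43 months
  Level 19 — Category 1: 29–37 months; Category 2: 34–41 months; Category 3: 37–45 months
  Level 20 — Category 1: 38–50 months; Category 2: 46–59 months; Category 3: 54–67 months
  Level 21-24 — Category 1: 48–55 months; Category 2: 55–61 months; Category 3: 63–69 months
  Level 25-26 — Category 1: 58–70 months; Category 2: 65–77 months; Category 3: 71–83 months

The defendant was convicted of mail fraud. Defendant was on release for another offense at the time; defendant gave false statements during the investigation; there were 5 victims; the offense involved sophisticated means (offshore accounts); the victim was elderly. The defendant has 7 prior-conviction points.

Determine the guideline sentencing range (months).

35-43 months

Base offense level for mail fraud: 9.
A2 applies: 9 + 2 = 11.
A3 applies: 11 + 2 = 13.
A4 applies (level before this adjustment is 13 < 14, so +1): 13 + 1 = 14.
A5 does not apply.
A7 does not apply.
A8 applies: 14 + 3 = 17.
Final offense level: 17.
Criminal history: 7 prior points → Category 3 (6+).
Level 17 falls in the 12-18 band.
Grid: Level 12-18 × Category 3 = 35-43 months.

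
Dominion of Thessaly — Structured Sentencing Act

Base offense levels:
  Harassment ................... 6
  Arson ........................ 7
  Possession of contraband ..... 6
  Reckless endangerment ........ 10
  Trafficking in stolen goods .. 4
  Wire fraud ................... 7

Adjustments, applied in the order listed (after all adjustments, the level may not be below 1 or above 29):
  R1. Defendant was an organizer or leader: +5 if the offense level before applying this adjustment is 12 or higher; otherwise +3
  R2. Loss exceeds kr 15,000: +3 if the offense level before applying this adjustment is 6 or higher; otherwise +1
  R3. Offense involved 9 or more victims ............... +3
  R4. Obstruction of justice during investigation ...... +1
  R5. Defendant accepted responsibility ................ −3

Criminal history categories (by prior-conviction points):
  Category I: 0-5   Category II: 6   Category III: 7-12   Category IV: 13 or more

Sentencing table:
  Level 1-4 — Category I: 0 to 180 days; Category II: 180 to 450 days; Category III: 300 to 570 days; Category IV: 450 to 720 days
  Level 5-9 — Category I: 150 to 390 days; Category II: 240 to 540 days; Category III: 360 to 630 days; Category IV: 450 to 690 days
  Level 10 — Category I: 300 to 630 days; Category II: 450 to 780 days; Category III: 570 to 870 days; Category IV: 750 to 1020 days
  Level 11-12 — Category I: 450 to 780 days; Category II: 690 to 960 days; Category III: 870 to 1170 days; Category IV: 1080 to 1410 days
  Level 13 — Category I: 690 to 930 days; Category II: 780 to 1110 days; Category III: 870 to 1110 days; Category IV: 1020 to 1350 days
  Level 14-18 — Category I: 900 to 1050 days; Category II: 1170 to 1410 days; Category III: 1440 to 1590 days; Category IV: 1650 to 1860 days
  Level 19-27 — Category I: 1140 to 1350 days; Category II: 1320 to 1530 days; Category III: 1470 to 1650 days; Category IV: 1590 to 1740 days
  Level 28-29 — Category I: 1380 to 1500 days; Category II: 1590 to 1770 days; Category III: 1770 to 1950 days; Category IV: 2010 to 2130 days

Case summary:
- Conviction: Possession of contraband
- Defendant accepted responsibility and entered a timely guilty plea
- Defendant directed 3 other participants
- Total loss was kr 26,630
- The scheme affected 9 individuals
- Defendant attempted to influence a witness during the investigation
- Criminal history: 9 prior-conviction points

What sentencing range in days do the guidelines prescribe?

Base offense level for possession of contraband: 6.
R1 applies (level before this adjustment is 6 < 12, so +3): 6 + 3 = 9.
R2 applies (level before this adjustment is 9 ≥ 6, so +3): 9 + 3 = 12.
R3 applies: 12 + 3 = 15.
R4 applies: 15 + 1 = 16.
R5 applies: 16 − 3 = 13.
Final offense level: 13.
Criminal history: 9 prior points → Category III (7-12).
Level 13 falls in the 13 band.
Grid: Level 13 × Category III = 870-1110 days.

870-1110 days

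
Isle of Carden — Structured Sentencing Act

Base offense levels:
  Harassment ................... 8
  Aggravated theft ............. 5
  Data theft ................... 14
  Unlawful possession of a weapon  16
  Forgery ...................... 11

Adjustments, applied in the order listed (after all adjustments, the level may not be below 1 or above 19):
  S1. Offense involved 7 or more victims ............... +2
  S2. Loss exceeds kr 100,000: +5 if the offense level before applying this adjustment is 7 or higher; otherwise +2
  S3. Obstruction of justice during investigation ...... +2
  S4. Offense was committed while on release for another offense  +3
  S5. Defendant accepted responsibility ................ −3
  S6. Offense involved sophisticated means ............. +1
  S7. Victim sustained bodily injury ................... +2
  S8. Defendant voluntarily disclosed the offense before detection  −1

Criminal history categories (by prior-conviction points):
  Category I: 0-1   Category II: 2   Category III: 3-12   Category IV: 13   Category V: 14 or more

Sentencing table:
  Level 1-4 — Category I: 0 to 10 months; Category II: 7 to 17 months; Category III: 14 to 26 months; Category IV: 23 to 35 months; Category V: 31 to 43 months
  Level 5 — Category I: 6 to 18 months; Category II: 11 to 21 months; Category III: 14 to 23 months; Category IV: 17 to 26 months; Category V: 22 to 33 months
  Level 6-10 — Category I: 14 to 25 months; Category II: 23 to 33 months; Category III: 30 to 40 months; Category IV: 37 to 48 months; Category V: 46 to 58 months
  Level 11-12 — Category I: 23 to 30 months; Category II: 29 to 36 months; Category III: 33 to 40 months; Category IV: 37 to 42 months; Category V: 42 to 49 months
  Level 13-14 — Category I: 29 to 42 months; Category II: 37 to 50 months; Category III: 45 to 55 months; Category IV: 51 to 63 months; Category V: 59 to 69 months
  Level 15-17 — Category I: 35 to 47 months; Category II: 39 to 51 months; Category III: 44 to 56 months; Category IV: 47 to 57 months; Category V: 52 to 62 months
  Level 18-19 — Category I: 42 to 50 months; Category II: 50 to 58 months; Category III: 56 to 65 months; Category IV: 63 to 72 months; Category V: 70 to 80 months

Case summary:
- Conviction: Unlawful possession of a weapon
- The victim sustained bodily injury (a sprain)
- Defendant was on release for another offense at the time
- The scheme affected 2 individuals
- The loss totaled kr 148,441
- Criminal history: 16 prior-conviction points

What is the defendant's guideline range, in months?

70-80 months

Base offense level for unlawful possession of a weapon: 16.
S1 does not apply.
S2 applies (level before this adjustment is 16 ≥ 7, so +5): 16 + 5 = 21.
S3 does not apply.
S4 applies: 21 + 3 = 24.
S5 does not apply.
S7 applies: 24 + 2 = 26.
S8 does not apply.
Level 26 exceeds the maximum of 19; capped at 19.
Final offense level: 19.
Criminal history: 16 prior points → Category V (14+).
Level 19 falls in the 18-19 band.
Grid: Level 18-19 × Category V = 70-80 months.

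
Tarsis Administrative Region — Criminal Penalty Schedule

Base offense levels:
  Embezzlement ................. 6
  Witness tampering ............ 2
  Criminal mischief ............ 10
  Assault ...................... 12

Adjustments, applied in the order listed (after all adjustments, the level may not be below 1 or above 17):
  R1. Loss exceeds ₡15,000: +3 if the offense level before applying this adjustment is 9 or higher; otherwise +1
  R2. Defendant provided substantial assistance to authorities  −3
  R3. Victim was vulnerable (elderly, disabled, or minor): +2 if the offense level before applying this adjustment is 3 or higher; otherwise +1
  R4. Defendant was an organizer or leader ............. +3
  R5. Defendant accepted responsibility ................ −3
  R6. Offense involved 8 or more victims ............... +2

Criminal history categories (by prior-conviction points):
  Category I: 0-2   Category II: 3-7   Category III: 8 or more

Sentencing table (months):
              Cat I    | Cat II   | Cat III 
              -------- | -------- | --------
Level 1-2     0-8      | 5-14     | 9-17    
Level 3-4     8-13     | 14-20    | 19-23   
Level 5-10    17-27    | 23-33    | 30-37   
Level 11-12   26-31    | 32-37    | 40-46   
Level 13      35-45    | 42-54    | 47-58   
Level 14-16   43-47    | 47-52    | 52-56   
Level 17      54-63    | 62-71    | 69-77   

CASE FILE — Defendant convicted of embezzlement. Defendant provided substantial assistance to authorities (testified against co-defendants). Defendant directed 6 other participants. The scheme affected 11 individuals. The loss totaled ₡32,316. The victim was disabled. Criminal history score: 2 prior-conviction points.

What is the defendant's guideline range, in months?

Base offense level for embezzlement: 6.
R1 applies (level before this adjustment is 6 < 9, so +1): 6 + 1 = 7.
R2 applies: 7 − 3 = 4.
R3 applies (level before this adjustment is 4 ≥ 3, so +2): 4 + 2 = 6.
R4 applies: 6 + 3 = 9.
R6 applies: 9 + 2 = 11.
Final offense level: 11.
Criminal history: 2 prior points → Category I (0-2).
Level 11 falls in the 11-12 band.
Grid: Level 11-12 × Category I = 26-31 months.

26-31 months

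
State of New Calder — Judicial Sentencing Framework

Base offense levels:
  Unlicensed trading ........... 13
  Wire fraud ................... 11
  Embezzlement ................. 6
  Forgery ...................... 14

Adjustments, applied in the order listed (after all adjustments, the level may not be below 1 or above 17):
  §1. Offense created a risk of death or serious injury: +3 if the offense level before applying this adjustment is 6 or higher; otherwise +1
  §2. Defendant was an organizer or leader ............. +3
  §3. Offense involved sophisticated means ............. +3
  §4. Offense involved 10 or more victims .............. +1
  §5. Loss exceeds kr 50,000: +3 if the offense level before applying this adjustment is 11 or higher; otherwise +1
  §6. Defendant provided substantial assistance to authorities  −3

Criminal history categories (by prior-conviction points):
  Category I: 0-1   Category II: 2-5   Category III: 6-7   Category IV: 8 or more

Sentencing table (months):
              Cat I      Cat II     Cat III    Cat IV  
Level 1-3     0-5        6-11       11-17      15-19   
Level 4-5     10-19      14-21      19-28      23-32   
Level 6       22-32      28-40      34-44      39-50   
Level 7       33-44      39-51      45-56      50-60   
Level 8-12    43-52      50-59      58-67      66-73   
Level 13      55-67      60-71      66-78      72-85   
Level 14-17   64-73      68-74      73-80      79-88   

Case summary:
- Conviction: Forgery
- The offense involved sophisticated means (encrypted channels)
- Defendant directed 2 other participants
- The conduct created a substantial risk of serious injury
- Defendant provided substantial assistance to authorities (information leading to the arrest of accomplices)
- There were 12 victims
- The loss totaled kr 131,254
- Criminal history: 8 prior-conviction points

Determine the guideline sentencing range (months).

Base offense level for forgery: 14.
§1 applies (level before this adjustment is 14 ≥ 6, so +3): 14 + 3 = 17.
§2 applies: 17 + 3 = 20.
§3 applies: 20 + 3 = 23.
§4 applies: 23 + 1 = 24.
§5 applies (level before this adjustment is 24 ≥ 11, so +3): 24 + 3 = 27.
§6 applies: 27 − 3 = 24.
Level 24 exceeds the maximum of 17; capped at 17.
Final offense level: 17.
Criminal history: 8 prior points → Category IV (8+).
Level 17 falls in the 14-17 band.
Grid: Level 14-17 × Category IV = 79-88 months.

79-88 months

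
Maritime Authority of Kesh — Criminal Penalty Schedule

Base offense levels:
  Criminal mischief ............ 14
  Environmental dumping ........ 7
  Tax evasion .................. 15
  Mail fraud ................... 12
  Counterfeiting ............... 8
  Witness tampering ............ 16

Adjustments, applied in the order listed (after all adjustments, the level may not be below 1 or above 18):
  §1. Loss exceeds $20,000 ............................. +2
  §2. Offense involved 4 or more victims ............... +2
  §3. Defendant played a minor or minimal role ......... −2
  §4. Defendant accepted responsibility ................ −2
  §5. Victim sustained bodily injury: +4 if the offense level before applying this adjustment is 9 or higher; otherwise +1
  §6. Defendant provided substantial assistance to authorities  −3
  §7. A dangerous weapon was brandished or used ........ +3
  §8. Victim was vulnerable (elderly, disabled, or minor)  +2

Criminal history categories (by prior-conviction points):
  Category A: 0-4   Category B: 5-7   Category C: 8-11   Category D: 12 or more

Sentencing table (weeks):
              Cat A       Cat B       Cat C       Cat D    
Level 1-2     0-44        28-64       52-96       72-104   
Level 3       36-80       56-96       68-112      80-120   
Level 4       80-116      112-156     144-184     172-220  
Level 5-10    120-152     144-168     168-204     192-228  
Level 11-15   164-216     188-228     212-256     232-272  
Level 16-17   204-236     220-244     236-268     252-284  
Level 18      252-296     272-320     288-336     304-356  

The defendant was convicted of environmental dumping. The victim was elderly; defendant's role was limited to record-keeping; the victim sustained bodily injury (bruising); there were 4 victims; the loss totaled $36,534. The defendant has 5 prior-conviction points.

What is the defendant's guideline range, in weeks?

Base offense level for environmental dumping: 7.
§1 applies: 7 + 2 = 9.
§2 applies: 9 + 2 = 11.
§3 applies: 11 − 2 = 9.
§4 does not apply.
§5 applies (level before this adjustment is 9 ≥ 9, so +4): 9 + 4 = 13.
§7 does not apply.
§8 applies: 13 + 2 = 15.
Final offense level: 15.
Criminal history: 5 prior points → Category B (5-7).
Level 15 falls in the 11-15 band.
Grid: Level 11-15 × Category B = 188-228 weeks.

188-228 weeks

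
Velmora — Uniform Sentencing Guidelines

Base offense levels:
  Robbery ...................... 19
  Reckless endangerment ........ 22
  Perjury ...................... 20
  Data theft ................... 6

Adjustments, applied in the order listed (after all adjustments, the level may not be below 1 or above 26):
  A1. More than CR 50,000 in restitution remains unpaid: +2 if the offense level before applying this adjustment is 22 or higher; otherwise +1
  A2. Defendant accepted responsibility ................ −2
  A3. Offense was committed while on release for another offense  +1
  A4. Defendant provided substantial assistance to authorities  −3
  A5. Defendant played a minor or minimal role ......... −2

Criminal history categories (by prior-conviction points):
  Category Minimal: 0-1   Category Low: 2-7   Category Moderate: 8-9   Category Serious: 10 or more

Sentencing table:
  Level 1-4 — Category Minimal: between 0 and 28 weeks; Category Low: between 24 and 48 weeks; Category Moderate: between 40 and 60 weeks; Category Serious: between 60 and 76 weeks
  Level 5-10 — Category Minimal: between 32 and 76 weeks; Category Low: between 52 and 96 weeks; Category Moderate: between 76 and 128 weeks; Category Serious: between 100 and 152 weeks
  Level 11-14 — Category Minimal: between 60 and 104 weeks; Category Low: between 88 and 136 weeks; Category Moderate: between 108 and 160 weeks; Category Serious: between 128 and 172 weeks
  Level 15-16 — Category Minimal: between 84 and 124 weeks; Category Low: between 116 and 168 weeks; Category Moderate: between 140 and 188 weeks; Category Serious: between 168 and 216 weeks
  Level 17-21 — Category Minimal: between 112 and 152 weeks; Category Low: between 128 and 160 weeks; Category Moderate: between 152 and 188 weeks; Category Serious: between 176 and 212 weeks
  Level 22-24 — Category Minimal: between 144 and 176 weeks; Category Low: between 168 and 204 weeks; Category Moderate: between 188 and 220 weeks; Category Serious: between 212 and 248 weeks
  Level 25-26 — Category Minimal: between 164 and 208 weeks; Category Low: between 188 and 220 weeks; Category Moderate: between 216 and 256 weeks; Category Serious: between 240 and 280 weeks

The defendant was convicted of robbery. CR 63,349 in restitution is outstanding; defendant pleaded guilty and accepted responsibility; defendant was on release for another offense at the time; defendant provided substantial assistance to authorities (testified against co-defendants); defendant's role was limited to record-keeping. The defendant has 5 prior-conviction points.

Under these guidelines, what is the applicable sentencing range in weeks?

88-136 weeks

Base offense level for robbery: 19.
A1 applies (level before this adjustment is 19 < 22, so +1): 19 + 1 = 20.
A2 applies: 20 − 2 = 18.
A3 applies: 18 + 1 = 19.
A4 applies: 19 − 3 = 16.
A5 applies: 16 − 2 = 14.
Final offense level: 14.
Criminal history: 5 prior points → Category Low (2-7).
Level 14 falls in the 11-14 band.
Grid: Level 11-14 × Category Low = 88-136 weeks.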